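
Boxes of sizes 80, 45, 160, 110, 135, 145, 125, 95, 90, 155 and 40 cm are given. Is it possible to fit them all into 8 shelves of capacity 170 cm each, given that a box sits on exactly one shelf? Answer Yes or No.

A valid assignment using 8 shelves:
  shelf 1: 160 = 160
  shelf 2: 155 = 155
  shelf 3: 145 = 145
  shelf 4: 135 = 135
  shelf 5: 125 + 45 = 170
  shelf 6: 110 + 40 = 150
  shelf 7: 95 = 95
  shelf 8: 90 + 80 = 170
Every load is within 170 cm, so 8 shelves suffice.

Yes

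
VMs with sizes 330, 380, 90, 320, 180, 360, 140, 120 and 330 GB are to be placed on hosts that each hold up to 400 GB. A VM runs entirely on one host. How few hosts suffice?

Total = 380 + 360 + 330 + 330 + 320 + 180 + 140 + 120 + 90 = 2250 GB.
Lower bound: ⌈2250/400⌉ = 6 hosts.
A packing using 7 hosts:
  host 1: 380 = 380
  host 2: 360 = 360
  host 3: 330 = 330
  host 4: 330 = 330
  host 5: 320 = 320
  host 6: 180 + 140 = 320
  host 7: 120 + 90 = 210
No arrangement into 6 hosts stays within capacity, so 7 is optimal.

7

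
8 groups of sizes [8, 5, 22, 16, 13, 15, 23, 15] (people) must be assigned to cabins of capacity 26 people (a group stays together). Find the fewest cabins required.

Total = 23 + 22 + 16 + 15 + 15 + 13 + 8 + 5 = 117 people.
Lower bound: ⌈117/26⌉ = 5 cabins.
A packing using 6 cabins:
  cabin 1: 23 = 23
  cabin 2: 22 = 22
  cabin 3: 16 + 8 = 24
  cabin 4: 15 + 5 = 20
  cabin 5: 15 = 15
  cabin 6: 13 = 13
No arrangement into 5 cabins stays within capacity, so 6 is optimal.

6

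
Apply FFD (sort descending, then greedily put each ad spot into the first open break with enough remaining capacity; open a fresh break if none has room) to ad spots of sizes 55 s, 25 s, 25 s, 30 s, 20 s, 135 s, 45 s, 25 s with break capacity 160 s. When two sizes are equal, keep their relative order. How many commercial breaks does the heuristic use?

Sorted descending: 135, 55, 45, 30, 25, 25, 25, 20.
  135 → break 1 (new)  [load 135/160]
  55 → break 2 (new)  [load 55/160]
  45 → break 2  [load 100/160]
  30 → break 2  [load 130/160]
  25 → break 1  [load 160/160]
  25 → break 2  [load 155/160]
  25 → break 3 (new)  [load 25/160]
  20 → break 3  [load 45/160]
3 commercial breaks opened.

3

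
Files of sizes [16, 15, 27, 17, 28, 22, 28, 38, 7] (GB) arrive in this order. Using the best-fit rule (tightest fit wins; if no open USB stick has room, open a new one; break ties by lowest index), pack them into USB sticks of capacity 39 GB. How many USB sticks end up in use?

6

  16 → USB stick 1 (new)  [load 16/39]
  15 → USB stick 1  [load 31/39]
  27 → USB stick 2 (new)  [load 27/39]
  17 → USB stick 3 (new)  [load 17/39]
  28 → USB stick 4 (new)  [load 28/39]
  22 → USB stick 3  [load 39/39]
  28 → USB stick 5 (new)  [load 28/39]
  38 → USB stick 6 (new)  [load 38/39]
  7 → USB stick 1  [load 38/39]
6 USB sticks opened.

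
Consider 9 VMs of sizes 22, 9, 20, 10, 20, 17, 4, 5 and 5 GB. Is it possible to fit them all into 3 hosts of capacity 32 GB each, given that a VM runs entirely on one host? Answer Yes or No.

No

Total = 112 GB; ⌈112/32⌉ = 4.
At least 4 hosts are required, but only 3 are allowed.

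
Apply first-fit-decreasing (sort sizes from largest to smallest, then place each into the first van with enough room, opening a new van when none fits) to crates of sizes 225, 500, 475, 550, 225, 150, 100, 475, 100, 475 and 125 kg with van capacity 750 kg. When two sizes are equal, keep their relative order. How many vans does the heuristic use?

Sorted descending: 550, 500, 475, 475, 475, 225, 225, 150, 125, 100, 100.
  550 → van 1 (new)  [load 550/750]
  500 → van 2 (new)  [load 500/750]
  475 → van 3 (new)  [load 475/750]
  475 → van 4 (new)  [load 475/750]
  475 → van 5 (new)  [load 475/750]
  225 → van 2  [load 725/750]
  225 → van 3  [load 700/750]
  150 → van 1  [load 700/750]
  125 → van 4  [load 600/750]
  100 → van 4  [load 700/750]
  100 → van 5  [load 575/750]
5 vans opened.

5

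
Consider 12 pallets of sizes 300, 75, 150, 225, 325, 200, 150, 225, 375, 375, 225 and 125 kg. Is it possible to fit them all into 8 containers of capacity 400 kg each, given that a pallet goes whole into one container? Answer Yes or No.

Yes

A valid assignment using 8 containers:
  container 1: 375 = 375
  container 2: 375 = 375
  container 3: 325 + 75 = 400
  container 4: 300 = 300
  container 5: 225 + 150 = 375
  container 6: 225 + 150 = 375
  container 7: 225 + 125 = 350
  container 8: 200 = 200
Every load is within 400 kg, so 8 containers suffice.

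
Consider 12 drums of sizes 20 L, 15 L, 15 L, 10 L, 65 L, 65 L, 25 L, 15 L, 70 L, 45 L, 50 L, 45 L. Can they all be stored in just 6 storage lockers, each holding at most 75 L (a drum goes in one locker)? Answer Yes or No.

Total = 440 L; ⌈440/75⌉ = 6.
The bound of 6 does not rule out 6, but exhaustive search shows no assignment into 6 storage lockers of capacity 75 L exists — the minimum is 7.

No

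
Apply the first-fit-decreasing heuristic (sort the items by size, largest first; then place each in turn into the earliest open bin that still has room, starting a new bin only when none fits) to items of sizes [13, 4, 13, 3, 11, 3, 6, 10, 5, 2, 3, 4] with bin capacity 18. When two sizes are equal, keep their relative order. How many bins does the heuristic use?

5

Sorted descending: 13, 13, 11, 10, 6, 5, 4, 4, 3, 3, 3, 2.
  13 → bin 1 (new)  [load 13/18]
  13 → bin 2 (new)  [load 13/18]
  11 → bin 3 (new)  [load 11/18]
  10 → bin 4 (new)  [load 10/18]
  6 → bin 3  [load 17/18]
  5 → bin 1  [load 18/18]
  4 → bin 2  [load 17/18]
  4 → bin 4  [load 14/18]
  3 → bin 4  [load 17/18]
  3 → bin 5 (new)  [load 3/18]
  3 → bin 5  [load 6/18]
  2 → bin 5  [load 8/18]
5 bins opened.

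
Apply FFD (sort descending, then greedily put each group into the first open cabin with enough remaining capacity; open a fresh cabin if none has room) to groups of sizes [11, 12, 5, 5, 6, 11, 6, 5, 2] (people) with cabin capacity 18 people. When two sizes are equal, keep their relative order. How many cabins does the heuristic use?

4

Sorted descending: 12, 11, 11, 6, 6, 5, 5, 5, 2.
  12 → cabin 1 (new)  [load 12/18]
  11 → cabin 2 (new)  [load 11/18]
  11 → cabin 3 (new)  [load 11/18]
  6 → cabin 1  [load 18/18]
  6 → cabin 2  [load 17/18]
  5 → cabin 3  [load 16/18]
  5 → cabin 4 (new)  [load 5/18]
  5 → cabin 4  [load 10/18]
  2 → cabin 3  [load 18/18]
4 cabins opened.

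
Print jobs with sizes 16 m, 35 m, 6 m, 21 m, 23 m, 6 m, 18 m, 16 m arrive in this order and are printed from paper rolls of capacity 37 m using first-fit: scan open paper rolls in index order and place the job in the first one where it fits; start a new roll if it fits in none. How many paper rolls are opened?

  16 → roll 1 (new)  [load 16/37]
  35 → roll 2 (new)  [load 35/37]
  6 → roll 1  [load 22/37]
  21 → roll 3 (new)  [load 21/37]
  23 → roll 4 (new)  [load 23/37]
  6 → roll 1  [load 28/37]
  18 → roll 5 (new)  [load 18/37]
  16 → roll 3  [load 37/37]
5 paper rolls opened.

5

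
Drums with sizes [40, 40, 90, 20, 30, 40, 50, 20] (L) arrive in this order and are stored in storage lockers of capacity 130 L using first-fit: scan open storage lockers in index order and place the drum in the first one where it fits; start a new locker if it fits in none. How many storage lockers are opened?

  40 → locker 1 (new)  [load 40/130]
  40 → locker 1  [load 80/130]
  90 → locker 2 (new)  [load 90/130]
  20 → locker 1  [load 100/130]
  30 → locker 1  [load 130/130]
  40 → locker 2  [load 130/130]
  50 → locker 3 (new)  [load 50/130]
  20 → locker 3  [load 70/130]
3 storage lockers opened.

3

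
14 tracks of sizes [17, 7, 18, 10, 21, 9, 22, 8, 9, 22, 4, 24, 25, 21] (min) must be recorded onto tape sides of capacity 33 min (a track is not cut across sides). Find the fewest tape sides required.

8

Total = 25 + 24 + 22 + 22 + 21 + 21 + 18 + 17 + 10 + 9 + 9 + 8 + 7 + 4 = 217 min.
Lower bound: ⌈217/33⌉ = 7 tape sides.
Also, 8 tracks each exceed 33/2 min, and no two of those can share a side, so at least 8 tape sides are needed.
A packing using 8 tape sides:
  side 1: 25 + 8 = 33
  side 2: 24 + 9 = 33
  side 3: 22 + 10 = 32
  side 4: 22 + 9 = 31
  side 5: 21 + 7 + 4 = 32
  side 6: 21 = 21
  side 7: 18 = 18
  side 8: 17 = 17
This matches the lower bound, so 8 is optimal.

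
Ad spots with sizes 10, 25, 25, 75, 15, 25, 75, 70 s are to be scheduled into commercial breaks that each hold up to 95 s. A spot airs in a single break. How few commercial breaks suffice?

4

Total = 75 + 75 + 70 + 25 + 25 + 25 + 15 + 10 = 320 s.
Lower bound: ⌈320/95⌉ = 4 commercial breaks.
A packing using 4 commercial breaks:
  break 1: 75 + 15 = 90
  break 2: 75 + 10 = 85
  break 3: 70 + 25 = 95
  break 4: 25 + 25 = 50
This matches the lower bound, so 4 is optimal.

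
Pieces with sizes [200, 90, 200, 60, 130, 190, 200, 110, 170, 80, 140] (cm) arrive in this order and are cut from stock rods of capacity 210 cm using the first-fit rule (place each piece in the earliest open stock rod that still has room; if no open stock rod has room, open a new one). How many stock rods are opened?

9

  200 → stock rod 1 (new)  [load 200/210]
  90 → stock rod 2 (new)  [load 90/210]
  200 → stock rod 3 (new)  [load 200/210]
  60 → stock rod 2  [load 150/210]
  130 → stock rod 4 (new)  [load 130/210]
  190 → stock rod 5 (new)  [load 190/210]
  200 → stock rod 6 (new)  [load 200/210]
  110 → stock rod 7 (new)  [load 110/210]
  170 → stock rod 8 (new)  [load 170/210]
  80 → stock rod 4  [load 210/210]
  140 → stock rod 9 (new)  [load 140/210]
9 stock rods opened.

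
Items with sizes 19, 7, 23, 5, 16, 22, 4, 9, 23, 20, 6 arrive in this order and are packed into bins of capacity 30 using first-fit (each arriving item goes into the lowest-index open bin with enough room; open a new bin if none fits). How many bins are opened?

  19 → bin 1 (new)  [load 19/30]
  7 → bin 1  [load 26/30]
  23 → bin 2 (new)  [load 23/30]
  5 → bin 2  [load 28/30]
  16 → bin 3 (new)  [load 16/30]
  22 → bin 4 (new)  [load 22/30]
  4 → bin 1  [load 30/30]
  9 → bin 3  [load 25/30]
  23 → bin 5 (new)  [load 23/30]
  20 → bin 6 (new)  [load 20/30]
  6 → bin 4  [load 28/30]
6 bins opened.

6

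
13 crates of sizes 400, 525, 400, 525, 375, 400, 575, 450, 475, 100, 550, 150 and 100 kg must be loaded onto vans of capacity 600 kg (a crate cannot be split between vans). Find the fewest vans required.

10

Total = 575 + 550 + 525 + 525 + 475 + 450 + 400 + 400 + 400 + 375 + 150 + 100 + 100 = 5025 kg.
Lower bound: ⌈5025/600⌉ = 9 vans.
Also, 10 crates each exceed 300 kg, and no two of those can share a van, so at least 10 vans are needed.
A packing using 10 vans:
  van 1: 575 = 575
  van 2: 550 = 550
  van 3: 525 = 525
  van 4: 525 = 525
  van 5: 475 + 100 = 575
  van 6: 450 + 150 = 600
  van 7: 400 + 100 = 500
  van 8: 400 = 400
  van 9: 400 = 400
  van 10: 375 = 375
This matches the lower bound, so 10 is optimal.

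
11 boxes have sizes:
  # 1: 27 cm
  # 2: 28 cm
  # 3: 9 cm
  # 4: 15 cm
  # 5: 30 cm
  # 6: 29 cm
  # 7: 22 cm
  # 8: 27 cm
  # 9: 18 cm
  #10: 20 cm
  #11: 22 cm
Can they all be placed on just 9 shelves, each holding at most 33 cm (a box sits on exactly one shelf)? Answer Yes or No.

A valid assignment using 9 shelves:
  shelf 1: 30 = 30
  shelf 2: 29 = 29
  shelf 3: 28 = 28
  shelf 4: 27 = 27
  shelf 5: 27 = 27
  shelf 6: 22 + 9 = 31
  shelf 7: 22 = 22
  shelf 8: 20 = 20
  shelf 9: 18 + 15 = 33
Every load is within 33 cm, so 9 shelves suffice.

Yes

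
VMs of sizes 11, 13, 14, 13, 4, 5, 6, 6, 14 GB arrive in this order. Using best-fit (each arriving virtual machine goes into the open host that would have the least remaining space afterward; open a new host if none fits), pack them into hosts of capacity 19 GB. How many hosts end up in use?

  11 → host 1 (new)  [load 11/19]
  13 → host 2 (new)  [load 13/19]
  14 → host 3 (new)  [load 14/19]
  13 → host 4 (new)  [load 13/19]
  4 → host 3  [load 18/19]
  5 → host 2  [load 18/19]
  6 → host 4  [load 19/19]
  6 → host 1  [load 17/19]
  14 → host 5 (new)  [load 14/19]
5 hosts opened.

5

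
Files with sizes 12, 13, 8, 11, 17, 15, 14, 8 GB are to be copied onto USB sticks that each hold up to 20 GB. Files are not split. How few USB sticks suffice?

6

Total = 17 + 15 + 14 + 13 + 12 + 11 + 8 + 8 = 98 GB.
Lower bound: ⌈98/20⌉ = 5 USB sticks.
Also, 6 files each exceed 10 GB, and no two of those can share a USB stick, so at least 6 USB sticks are needed.
A packing using 6 USB sticks:
  USB stick 1: 17 = 17
  USB stick 2: 15 = 15
  USB stick 3: 14 = 14
  USB stick 4: 13 = 13
  USB stick 5: 12 + 8 = 20
  USB stick 6: 11 + 8 = 19
This matches the lower bound, so 6 is optimal.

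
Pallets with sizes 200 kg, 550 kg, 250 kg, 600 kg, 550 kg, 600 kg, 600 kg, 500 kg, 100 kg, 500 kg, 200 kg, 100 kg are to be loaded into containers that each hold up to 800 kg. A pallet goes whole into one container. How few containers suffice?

7

Total = 600 + 600 + 600 + 550 + 550 + 500 + 500 + 250 + 200 + 200 + 100 + 100 = 4750 kg.
Lower bound: ⌈4750/800⌉ = 6 containers.
Also, 7 pallets each exceed 400 kg, and no two of those can share a container, so at least 7 containers are needed.
A packing using 7 containers:
  container 1: 600 + 200 = 800
  container 2: 600 + 200 = 800
  container 3: 600 + 100 + 100 = 800
  container 4: 550 + 250 = 800
  container 5: 550 = 550
  container 6: 500 = 500
  container 7: 500 = 500
This matches the lower bound, so 7 is optimal.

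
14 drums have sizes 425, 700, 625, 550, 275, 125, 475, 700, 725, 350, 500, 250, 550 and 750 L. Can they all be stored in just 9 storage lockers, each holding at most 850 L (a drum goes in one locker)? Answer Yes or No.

No

Total = 7000 L; ⌈7000/850⌉ = 9.
The bound of 9 does not rule out 9, but exhaustive search shows no assignment into 9 storage lockers of capacity 850 L exists — the minimum is 10.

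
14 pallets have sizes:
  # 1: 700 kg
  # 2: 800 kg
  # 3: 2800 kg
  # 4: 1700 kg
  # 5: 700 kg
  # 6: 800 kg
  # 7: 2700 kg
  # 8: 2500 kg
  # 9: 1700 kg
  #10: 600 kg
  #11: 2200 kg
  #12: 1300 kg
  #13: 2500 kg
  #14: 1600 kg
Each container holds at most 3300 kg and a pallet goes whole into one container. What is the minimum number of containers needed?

8

Total = 2800 + 2700 + 2500 + 2500 + 2200 + 1700 + 1700 + 1600 + 1300 + 800 + 800 + 700 + 700 + 600 = 22600 kg.
Lower bound: ⌈22600/3300⌉ = 7 containers.
A packing using 8 containers:
  container 1: 2800 = 2800
  container 2: 2700 + 600 = 3300
  container 3: 2500 + 800 = 3300
  container 4: 2500 + 800 = 3300
  container 5: 2200 + 700 = 2900
  container 6: 1700 + 1600 = 3300
  container 7: 1700 + 1300 = 3000
  container 8: 700 = 700
No arrangement into 7 containers stays within capacity, so 8 is optimal.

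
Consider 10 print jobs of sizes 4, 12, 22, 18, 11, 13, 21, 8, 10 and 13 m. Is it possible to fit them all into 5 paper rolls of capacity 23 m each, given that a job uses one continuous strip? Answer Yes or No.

Total = 132 m; ⌈132/23⌉ = 6.
At least 6 paper rolls are required, but only 5 are allowed.

No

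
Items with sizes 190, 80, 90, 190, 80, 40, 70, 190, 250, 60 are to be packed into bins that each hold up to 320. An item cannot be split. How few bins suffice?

5

Total = 250 + 190 + 190 + 190 + 90 + 80 + 80 + 70 + 60 + 40 = 1240.
Lower bound: ⌈1240/320⌉ = 4 bins.
A packing using 5 bins:
  bin 1: 250 + 70 = 320
  bin 2: 190 + 90 + 40 = 320
  bin 3: 190 + 80 = 270
  bin 4: 190 + 80 = 270
  bin 5: 60 = 60
No arrangement into 4 bins stays within capacity, so 5 is optimal.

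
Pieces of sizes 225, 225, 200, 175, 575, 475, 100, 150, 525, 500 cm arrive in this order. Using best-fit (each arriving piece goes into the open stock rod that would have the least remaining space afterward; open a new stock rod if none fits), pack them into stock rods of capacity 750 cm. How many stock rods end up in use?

5

  225 → stock rod 1 (new)  [load 225/750]
  225 → stock rod 1  [load 450/750]
  200 → stock rod 1  [load 650/750]
  175 → stock rod 2 (new)  [load 175/750]
  575 → stock rod 2  [load 750/750]
  475 → stock rod 3 (new)  [load 475/750]
  100 → stock rod 1  [load 750/750]
  150 → stock rod 3  [load 625/750]
  525 → stock rod 4 (new)  [load 525/750]
  500 → stock rod 5 (new)  [load 500/750]
5 stock rods opened.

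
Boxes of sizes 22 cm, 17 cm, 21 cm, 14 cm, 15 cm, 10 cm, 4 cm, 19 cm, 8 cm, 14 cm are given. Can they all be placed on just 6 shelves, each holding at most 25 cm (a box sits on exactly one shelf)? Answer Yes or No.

Total = 144 cm; ⌈144/25⌉ = 6.
7 boxes each exceed half the capacity and cannot share a shelf, forcing at least 7 shelves.
At least 7 shelves are required, but only 6 are allowed.

No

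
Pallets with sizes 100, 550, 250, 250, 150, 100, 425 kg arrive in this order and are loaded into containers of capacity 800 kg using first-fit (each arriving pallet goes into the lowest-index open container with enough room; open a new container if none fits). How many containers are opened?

  100 → container 1 (new)  [load 100/800]
  550 → container 1  [load 650/800]
  250 → container 2 (new)  [load 250/800]
  250 → container 2  [load 500/800]
  150 → container 1  [load 800/800]
  100 → container 2  [load 600/800]
  425 → container 3 (new)  [load 425/800]
3 containers opened.

3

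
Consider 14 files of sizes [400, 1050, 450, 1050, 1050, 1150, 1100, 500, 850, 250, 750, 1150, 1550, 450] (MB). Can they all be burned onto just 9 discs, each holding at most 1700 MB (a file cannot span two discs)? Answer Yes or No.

Yes

A valid assignment using 8 discs:
  disc 1: 1550 = 1550
  disc 2: 1150 + 500 = 1650
  disc 3: 1150 + 450 = 1600
  disc 4: 1100 + 450 = 1550
  disc 5: 1050 + 400 + 250 = 1700
  disc 6: 1050 = 1050
  disc 7: 1050 = 1050
  disc 8: 850 + 750 = 1600
That uses only 8 ≤ 9, so 9 discs are enough.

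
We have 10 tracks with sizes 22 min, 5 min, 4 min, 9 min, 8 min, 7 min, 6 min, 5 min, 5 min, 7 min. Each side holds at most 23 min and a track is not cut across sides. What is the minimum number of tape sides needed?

Total = 22 + 9 + 8 + 7 + 7 + 6 + 5 + 5 + 5 + 4 = 78 min.
Lower bound: ⌈78/23⌉ = 4 tape sides.
A packing using 4 tape sides:
  side 1: 22 = 22
  side 2: 9 + 8 + 6 = 23
  side 3: 7 + 7 + 5 + 4 = 23
  side 4: 5 + 5 = 10
This matches the lower bound, so 4 is optimal.

4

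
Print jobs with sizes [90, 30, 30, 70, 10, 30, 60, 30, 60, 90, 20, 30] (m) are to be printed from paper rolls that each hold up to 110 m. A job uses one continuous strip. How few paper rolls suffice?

Total = 90 + 90 + 70 + 60 + 60 + 30 + 30 + 30 + 30 + 30 + 20 + 10 = 550 m.
Lower bound: ⌈550/110⌉ = 5 paper rolls.
A packing using 6 paper rolls:
  roll 1: 90 + 20 = 110
  roll 2: 90 + 10 = 100
  roll 3: 70 + 30 = 100
  roll 4: 60 + 30 = 90
  roll 5: 60 + 30 = 90
  roll 6: 30 + 30 = 60
No arrangement into 5 paper rolls stays within capacity, so 6 is optimal.

6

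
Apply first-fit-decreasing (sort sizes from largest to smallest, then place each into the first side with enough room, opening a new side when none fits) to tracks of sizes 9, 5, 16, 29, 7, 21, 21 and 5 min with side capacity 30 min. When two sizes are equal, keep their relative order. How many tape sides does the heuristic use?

4

Sorted descending: 29, 21, 21, 16, 9, 7, 5, 5.
  29 → side 1 (new)  [load 29/30]
  21 → side 2 (new)  [load 21/30]
  21 → side 3 (new)  [load 21/30]
  16 → side 4 (new)  [load 16/30]
  9 → side 2  [load 30/30]
  7 → side 3  [load 28/30]
  5 → side 4  [load 21/30]
  5 → side 4  [load 26/30]
4 tape sides opened.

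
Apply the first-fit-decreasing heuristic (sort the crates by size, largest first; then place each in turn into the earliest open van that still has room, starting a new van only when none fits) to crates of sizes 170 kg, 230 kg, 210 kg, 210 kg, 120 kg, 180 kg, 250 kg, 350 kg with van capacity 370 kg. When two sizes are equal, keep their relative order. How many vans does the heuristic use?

6

Sorted descending: 350, 250, 230, 210, 210, 180, 170, 120.
  350 → van 1 (new)  [load 350/370]
  250 → van 2 (new)  [load 250/370]
  230 → van 3 (new)  [load 230/370]
  210 → van 4 (new)  [load 210/370]
  210 → van 5 (new)  [load 210/370]
  180 → van 6 (new)  [load 180/370]
  170 → van 6  [load 350/370]
  120 → van 2  [load 370/370]
6 vans opened.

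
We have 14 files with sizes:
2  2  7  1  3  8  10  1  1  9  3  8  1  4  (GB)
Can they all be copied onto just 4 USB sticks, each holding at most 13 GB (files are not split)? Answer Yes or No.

Total = 60 GB; ⌈60/13⌉ = 5.
At least 5 USB sticks are required, but only 4 are allowed.

No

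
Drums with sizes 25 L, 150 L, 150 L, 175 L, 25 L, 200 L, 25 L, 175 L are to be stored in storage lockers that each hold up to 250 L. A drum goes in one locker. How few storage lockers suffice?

Total = 200 + 175 + 175 + 150 + 150 + 25 + 25 + 25 = 925 L.
Lower bound: ⌈925/250⌉ = 4 storage lockers.
Also, 5 drums each exceed 125 L, and no two of those can share a locker, so at least 5 storage lockers are needed.
A packing using 5 storage lockers:
  locker 1: 200 + 25 + 25 = 250
  locker 2: 175 + 25 = 200
  locker 3: 175 = 175
  locker 4: 150 = 150
  locker 5: 150 = 150
This matches the lower bound, so 5 is optimal.

5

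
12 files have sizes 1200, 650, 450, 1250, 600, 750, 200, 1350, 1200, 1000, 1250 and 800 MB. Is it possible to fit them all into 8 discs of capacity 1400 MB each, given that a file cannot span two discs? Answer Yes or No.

Total = 10700 MB; ⌈10700/1400⌉ = 8.
The bound of 8 does not rule out 8, but exhaustive search shows no assignment into 8 discs of capacity 1400 MB exists — the minimum is 9.

No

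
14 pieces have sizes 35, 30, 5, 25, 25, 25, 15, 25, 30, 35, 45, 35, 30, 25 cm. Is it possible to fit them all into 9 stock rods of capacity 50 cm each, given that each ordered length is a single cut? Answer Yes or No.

Total = 385 cm; ⌈385/50⌉ = 8.
The bound of 8 does not rule out 9, but exhaustive search shows no assignment into 9 stock rods of capacity 50 cm exists — the minimum is 10.

No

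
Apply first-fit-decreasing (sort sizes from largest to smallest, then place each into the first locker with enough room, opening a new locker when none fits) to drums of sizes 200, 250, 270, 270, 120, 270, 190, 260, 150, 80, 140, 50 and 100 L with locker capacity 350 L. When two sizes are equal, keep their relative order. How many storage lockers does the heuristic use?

Sorted descending: 270, 270, 270, 260, 250, 200, 190, 150, 140, 120, 100, 80, 50.
  270 → locker 1 (new)  [load 270/350]
  270 → locker 2 (new)  [load 270/350]
  270 → locker 3 (new)  [load 270/350]
  260 → locker 4 (new)  [load 260/350]
  250 → locker 5 (new)  [load 250/350]
  200 → locker 6 (new)  [load 200/350]
  190 → locker 7 (new)  [load 190/350]
  150 → locker 6  [load 350/350]
  140 → locker 7  [load 330/350]
  120 → locker 8 (new)  [load 120/350]
  100 → locker 5  [load 350/350]
  80 → locker 1  [load 350/350]
  50 → locker 2  [load 320/350]
8 storage lockers opened.

8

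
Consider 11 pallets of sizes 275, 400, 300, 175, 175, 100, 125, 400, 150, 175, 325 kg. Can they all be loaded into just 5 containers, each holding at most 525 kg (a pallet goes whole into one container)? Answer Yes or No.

Total = 2600 kg; ⌈2600/525⌉ = 5.
The bound of 5 does not rule out 5, but exhaustive search shows no assignment into 5 containers of capacity 525 kg exists — the minimum is 6.

No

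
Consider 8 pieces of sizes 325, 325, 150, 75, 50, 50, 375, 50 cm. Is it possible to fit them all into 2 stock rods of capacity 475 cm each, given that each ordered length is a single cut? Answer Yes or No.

No

Total = 1400 cm; ⌈1400/475⌉ = 3.
At least 3 stock rods are required, but only 2 are allowed.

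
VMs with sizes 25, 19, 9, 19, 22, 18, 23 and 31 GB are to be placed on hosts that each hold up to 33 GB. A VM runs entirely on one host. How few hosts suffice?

Total = 31 + 25 + 23 + 22 + 19 + 19 + 18 + 9 = 166 GB.
Lower bound: ⌈166/33⌉ = 6 hosts.
Also, 7 VMs each exceed 33/2 GB, and no two of those can share a host, so at least 7 hosts are needed.
A packing using 7 hosts:
  host 1: 31 = 31
  host 2: 25 = 25
  host 3: 23 + 9 = 32
  host 4: 22 = 22
  host 5: 19 = 19
  host 6: 19 = 19
  host 7: 18 = 18
This matches the lower bound, so 7 is optimal.

7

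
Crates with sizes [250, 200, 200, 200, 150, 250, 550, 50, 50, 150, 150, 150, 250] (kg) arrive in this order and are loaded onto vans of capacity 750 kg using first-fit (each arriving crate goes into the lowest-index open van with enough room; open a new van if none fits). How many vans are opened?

  250 → van 1 (new)  [load 250/750]
  200 → van 1  [load 450/750]
  200 → van 1  [load 650/750]
  200 → van 2 (new)  [load 200/750]
  150 → van 2  [load 350/750]
  250 → van 2  [load 600/750]
  550 → van 3 (new)  [load 550/750]
  50 → van 1  [load 700/750]
  50 → van 1  [load 750/750]
  150 → van 2  [load 750/750]
  150 → van 3  [load 700/750]
  150 → van 4 (new)  [load 150/750]
  250 → van 4  [load 400/750]
4 vans opened.

4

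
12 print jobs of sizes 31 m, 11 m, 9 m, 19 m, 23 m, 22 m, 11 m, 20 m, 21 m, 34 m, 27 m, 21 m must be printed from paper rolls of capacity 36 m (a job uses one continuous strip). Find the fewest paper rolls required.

Total = 34 + 31 + 27 + 23 + 22 + 21 + 21 + 20 + 19 + 11 + 11 + 9 = 249 m.
Lower bound: ⌈249/36⌉ = 7 paper rolls.
Also, 9 print jobs each exceed 18 m, and no two of those can share a roll, so at least 9 paper rolls are needed.
A packing using 9 paper rolls:
  roll 1: 34 = 34
  roll 2: 31 = 31
  roll 3: 27 + 9 = 36
  roll 4: 23 + 11 = 34
  roll 5: 22 + 11 = 33
  roll 6: 21 = 21
  roll 7: 21 = 21
  roll 8: 20 = 20
  roll 9: 19 = 19
This matches the lower bound, so 9 is optimal.

9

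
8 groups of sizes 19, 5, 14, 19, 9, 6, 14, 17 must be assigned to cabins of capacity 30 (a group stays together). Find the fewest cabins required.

4

Total = 19 + 19 + 17 + 14 + 14 + 9 + 6 + 5 = 103.
Lower bound: ⌈103/30⌉ = 4 cabins.
A packing using 4 cabins:
  cabin 1: 19 + 9 = 28
  cabin 2: 19 + 6 + 5 = 30
  cabin 3: 17 = 17
  cabin 4: 14 + 14 = 28
This matches the lower bound, so 4 is optimal.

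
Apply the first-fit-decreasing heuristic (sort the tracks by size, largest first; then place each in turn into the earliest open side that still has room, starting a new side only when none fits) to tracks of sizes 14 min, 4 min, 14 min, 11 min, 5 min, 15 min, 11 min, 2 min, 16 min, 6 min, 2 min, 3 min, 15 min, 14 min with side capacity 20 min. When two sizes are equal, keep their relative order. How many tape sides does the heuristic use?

Sorted descending: 16, 15, 15, 14, 14, 14, 11, 11, 6, 5, 4, 3, 2, 2.
  16 → side 1 (new)  [load 16/20]
  15 → side 2 (new)  [load 15/20]
  15 → side 3 (new)  [load 15/20]
  14 → side 4 (new)  [load 14/20]
  14 → side 5 (new)  [load 14/20]
  14 → side 6 (new)  [load 14/20]
  11 → side 7 (new)  [load 11/20]
  11 → side 8 (new)  [load 11/20]
  6 → side 4  [load 20/20]
  5 → side 2  [load 20/20]
  4 → side 1  [load 20/20]
  3 → side 3  [load 18/20]
  2 → side 3  [load 20/20]
  2 → side 5  [load 16/20]
8 tape sides opened.

8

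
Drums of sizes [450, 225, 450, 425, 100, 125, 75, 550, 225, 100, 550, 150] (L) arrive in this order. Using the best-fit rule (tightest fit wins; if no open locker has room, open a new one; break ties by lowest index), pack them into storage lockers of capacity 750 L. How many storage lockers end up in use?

5

  450 → locker 1 (new)  [load 450/750]
  225 → locker 1  [load 675/750]
  450 → locker 2 (new)  [load 450/750]
  425 → locker 3 (new)  [load 425/750]
  100 → locker 2  [load 550/750]
  125 → locker 2  [load 675/750]
  75 → locker 1  [load 750/750]
  550 → locker 4 (new)  [load 550/750]
  225 → locker 3  [load 650/750]
  100 → locker 3  [load 750/750]
  550 → locker 5 (new)  [load 550/750]
  150 → locker 4  [load 700/750]
5 storage lockers opened.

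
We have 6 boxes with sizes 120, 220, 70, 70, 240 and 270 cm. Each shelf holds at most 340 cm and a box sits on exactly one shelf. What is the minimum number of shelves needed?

Total = 270 + 240 + 220 + 120 + 70 + 70 = 990 cm.
Lower bound: ⌈990/340⌉ = 3 shelves.
A packing using 3 shelves:
  shelf 1: 270 + 70 = 340
  shelf 2: 240 + 70 = 310
  shelf 3: 220 + 120 = 340
This matches the lower bound, so 3 is optimal.

3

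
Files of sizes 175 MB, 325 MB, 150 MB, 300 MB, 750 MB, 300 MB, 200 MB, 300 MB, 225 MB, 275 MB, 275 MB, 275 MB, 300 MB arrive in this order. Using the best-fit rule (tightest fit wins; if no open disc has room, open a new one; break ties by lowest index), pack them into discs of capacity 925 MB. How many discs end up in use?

5

  175 → disc 1 (new)  [load 175/925]
  325 → disc 1  [load 500/925]
  150 → disc 1  [load 650/925]
  300 → disc 2 (new)  [load 300/925]
  750 → disc 3 (new)  [load 750/925]
  300 → disc 2  [load 600/925]
  200 → disc 1  [load 850/925]
  300 → disc 2  [load 900/925]
  225 → disc 4 (new)  [load 225/925]
  275 → disc 4  [load 500/925]
  275 → disc 4  [load 775/925]
  275 → disc 5 (new)  [load 275/925]
  300 → disc 5  [load 575/925]
5 discs opened.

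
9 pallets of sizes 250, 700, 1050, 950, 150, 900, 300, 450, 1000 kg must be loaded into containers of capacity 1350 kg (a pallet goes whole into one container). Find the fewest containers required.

5

Total = 1050 + 1000 + 950 + 900 + 700 + 450 + 300 + 250 + 150 = 5750 kg.
Lower bound: ⌈5750/1350⌉ = 5 containers.
A packing using 5 containers:
  container 1: 1050 + 300 = 1350
  container 2: 1000 + 250 = 1250
  container 3: 950 + 150 = 1100
  container 4: 900 + 450 = 1350
  container 5: 700 = 700
This matches the lower bound, so 5 is optimal.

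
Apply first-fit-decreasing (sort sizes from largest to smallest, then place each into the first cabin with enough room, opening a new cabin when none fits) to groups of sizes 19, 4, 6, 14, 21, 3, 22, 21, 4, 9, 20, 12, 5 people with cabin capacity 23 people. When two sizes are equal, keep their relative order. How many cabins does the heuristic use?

Sorted descending: 22, 21, 21, 20, 19, 14, 12, 9, 6, 5, 4, 4, 3.
  22 → cabin 1 (new)  [load 22/23]
  21 → cabin 2 (new)  [load 21/23]
  21 → cabin 3 (new)  [load 21/23]
  20 → cabin 4 (new)  [load 20/23]
  19 → cabin 5 (new)  [load 19/23]
  14 → cabin 6 (new)  [load 14/23]
  12 → cabin 7 (new)  [load 12/23]
  9 → cabin 6  [load 23/23]
  6 → cabin 7  [load 18/23]
  5 → cabin 7  [load 23/23]
  4 → cabin 5  [load 23/23]
  4 → cabin 8 (new)  [load 4/23]
  3 → cabin 4  [load 23/23]
8 cabins opened.

8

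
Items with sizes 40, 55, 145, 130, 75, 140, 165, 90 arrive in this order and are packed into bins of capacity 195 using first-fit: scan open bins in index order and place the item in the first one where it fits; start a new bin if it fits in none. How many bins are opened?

  40 → bin 1 (new)  [load 40/195]
  55 → bin 1  [load 95/195]
  145 → bin 2 (new)  [load 145/195]
  130 → bin 3 (new)  [load 130/195]
  75 → bin 1  [load 170/195]
  140 → bin 4 (new)  [load 140/195]
  165 → bin 5 (new)  [load 165/195]
  90 → bin 6 (new)  [load 90/195]
6 bins opened.

6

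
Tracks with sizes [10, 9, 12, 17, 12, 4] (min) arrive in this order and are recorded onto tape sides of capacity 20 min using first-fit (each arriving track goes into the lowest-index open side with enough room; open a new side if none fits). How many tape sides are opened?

4

  10 → side 1 (new)  [load 10/20]
  9 → side 1  [load 19/20]
  12 → side 2 (new)  [load 12/20]
  17 → side 3 (new)  [load 17/20]
  12 → side 4 (new)  [load 12/20]
  4 → side 2  [load 16/20]
4 tape sides opened.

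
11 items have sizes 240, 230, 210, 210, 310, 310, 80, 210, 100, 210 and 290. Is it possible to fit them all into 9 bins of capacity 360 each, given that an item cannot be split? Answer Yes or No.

A valid assignment using 9 bins:
  bin 1: 310 = 310
  bin 2: 310 = 310
  bin 3: 290 = 290
  bin 4: 240 + 100 = 340
  bin 5: 230 + 80 = 310
  bin 6: 210 = 210
  bin 7: 210 = 210
  bin 8: 210 = 210
  bin 9: 210 = 210
Every load is within 360, so 9 bins suffice.

Yes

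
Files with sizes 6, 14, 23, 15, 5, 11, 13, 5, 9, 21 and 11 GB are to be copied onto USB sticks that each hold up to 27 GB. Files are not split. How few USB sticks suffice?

Total = 23 + 21 + 15 + 14 + 13 + 11 + 11 + 9 + 6 + 5 + 5 = 133 GB.
Lower bound: ⌈133/27⌉ = 5 USB sticks.
A packing using 6 USB sticks:
  USB stick 1: 23 = 23
  USB stick 2: 21 + 6 = 27
  USB stick 3: 15 + 11 = 26
  USB stick 4: 14 + 13 = 27
  USB stick 5: 11 + 9 + 5 = 25
  USB stick 6: 5 = 5
No arrangement into 5 USB sticks stays within capacity, so 6 is optimal.

6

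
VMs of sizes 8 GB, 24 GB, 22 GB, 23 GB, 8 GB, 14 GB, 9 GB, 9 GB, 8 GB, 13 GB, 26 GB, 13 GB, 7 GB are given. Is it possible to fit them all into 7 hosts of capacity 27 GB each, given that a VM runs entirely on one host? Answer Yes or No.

No

Total = 184 GB; ⌈184/27⌉ = 7.
The bound of 7 does not rule out 7, but exhaustive search shows no assignment into 7 hosts of capacity 27 GB exists — the minimum is 8.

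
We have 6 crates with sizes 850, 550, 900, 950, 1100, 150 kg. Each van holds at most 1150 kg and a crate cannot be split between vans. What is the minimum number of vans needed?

Total = 1100 + 950 + 900 + 850 + 550 + 150 = 4500 kg.
Lower bound: ⌈4500/1150⌉ = 4 vans.
A packing using 5 vans:
  van 1: 1100 = 1100
  van 2: 950 + 150 = 1100
  van 3: 900 = 900
  van 4: 850 = 850
  van 5: 550 = 550
No arrangement into 4 vans stays within capacity, so 5 is optimal.

5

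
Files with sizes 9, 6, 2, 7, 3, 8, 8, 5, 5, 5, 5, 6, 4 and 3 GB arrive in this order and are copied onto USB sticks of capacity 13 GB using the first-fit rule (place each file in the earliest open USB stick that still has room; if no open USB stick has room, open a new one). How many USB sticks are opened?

  9 → USB stick 1 (new)  [load 9/13]
  6 → USB stick 2 (new)  [load 6/13]
  2 → USB stick 1  [load 11/13]
  7 → USB stick 2  [load 13/13]
  3 → USB stick 3 (new)  [load 3/13]
  8 → USB stick 3  [load 11/13]
  8 → USB stick 4 (new)  [load 8/13]
  5 → USB stick 4  [load 13/13]
  5 → USB stick 5 (new)  [load 5/13]
  5 → USB stick 5  [load 10/13]
  5 → USB stick 6 (new)  [load 5/13]
  6 → USB stick 6  [load 11/13]
  4 → USB stick 7 (new)  [load 4/13]
  3 → USB stick 5  [load 13/13]
7 USB sticks opened.

7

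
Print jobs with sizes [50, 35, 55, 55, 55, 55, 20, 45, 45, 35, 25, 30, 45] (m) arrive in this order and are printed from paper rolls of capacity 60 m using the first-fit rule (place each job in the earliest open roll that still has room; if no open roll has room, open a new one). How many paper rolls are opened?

11

  50 → roll 1 (new)  [load 50/60]
  35 → roll 2 (new)  [load 35/60]
  55 → roll 3 (new)  [load 55/60]
  55 → roll 4 (new)  [load 55/60]
  55 → roll 5 (new)  [load 55/60]
  55 → roll 6 (new)  [load 55/60]
  20 → roll 2  [load 55/60]
  45 → roll 7 (new)  [load 45/60]
  45 → roll 8 (new)  [load 45/60]
  35 → roll 9 (new)  [load 35/60]
  25 → roll 9  [load 60/60]
  30 → roll 10 (new)  [load 30/60]
  45 → roll 11 (new)  [load 45/60]
11 paper rolls opened.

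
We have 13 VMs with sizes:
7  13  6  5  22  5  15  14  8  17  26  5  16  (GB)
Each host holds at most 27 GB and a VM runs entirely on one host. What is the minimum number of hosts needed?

6

Total = 26 + 22 + 17 + 16 + 15 + 14 + 13 + 8 + 7 + 6 + 5 + 5 + 5 = 159 GB.
Lower bound: ⌈159/27⌉ = 6 hosts.
A packing using 6 hosts:
  host 1: 26 = 26
  host 2: 22 + 5 = 27
  host 3: 17 + 8 = 25
  host 4: 16 + 6 + 5 = 27
  host 5: 15 + 7 + 5 = 27
  host 6: 14 + 13 = 27
This matches the lower bound, so 6 is optimal.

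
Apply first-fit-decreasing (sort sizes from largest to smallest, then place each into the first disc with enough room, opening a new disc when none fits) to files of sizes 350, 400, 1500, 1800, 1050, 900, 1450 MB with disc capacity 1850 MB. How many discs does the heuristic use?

Sorted descending: 1800, 1500, 1450, 1050, 900, 400, 350.
  1800 → disc 1 (new)  [load 1800/1850]
  1500 → disc 2 (new)  [load 1500/1850]
  1450 → disc 3 (new)  [load 1450/1850]
  1050 → disc 4 (new)  [load 1050/1850]
  900 → disc 5 (new)  [load 900/1850]
  400 → disc 3  [load 1850/1850]
  350 → disc 2  [load 1850/1850]
5 discs opened.

5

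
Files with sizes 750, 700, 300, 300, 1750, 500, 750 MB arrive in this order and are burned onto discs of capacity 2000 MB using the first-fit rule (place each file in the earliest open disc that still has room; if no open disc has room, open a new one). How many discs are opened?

3

  750 → disc 1 (new)  [load 750/2000]
  700 → disc 1  [load 1450/2000]
  300 → disc 1  [load 1750/2000]
  300 → disc 2 (new)  [load 300/2000]
  1750 → disc 3 (new)  [load 1750/2000]
  500 → disc 2  [load 800/2000]
  750 → disc 2  [load 1550/2000]
3 discs opened.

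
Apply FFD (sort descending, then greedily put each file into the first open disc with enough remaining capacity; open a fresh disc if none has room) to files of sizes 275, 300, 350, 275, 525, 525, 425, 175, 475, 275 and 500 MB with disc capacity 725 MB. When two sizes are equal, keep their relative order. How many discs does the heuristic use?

7

Sorted descending: 525, 525, 500, 475, 425, 350, 300, 275, 275, 275, 175.
  525 → disc 1 (new)  [load 525/725]
  525 → disc 2 (new)  [load 525/725]
  500 → disc 3 (new)  [load 500/725]
  475 → disc 4 (new)  [load 475/725]
  425 → disc 5 (new)  [load 425/725]
  350 → disc 6 (new)  [load 350/725]
  300 → disc 5  [load 725/725]
  275 → disc 6  [load 625/725]
  275 → disc 7 (new)  [load 275/725]
  275 → disc 7  [load 550/725]
  175 → disc 1  [load 700/725]
7 discs opened.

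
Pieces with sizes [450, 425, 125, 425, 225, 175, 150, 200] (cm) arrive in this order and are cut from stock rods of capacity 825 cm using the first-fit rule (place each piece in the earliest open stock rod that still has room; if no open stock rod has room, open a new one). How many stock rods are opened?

3

  450 → stock rod 1 (new)  [load 450/825]
  425 → stock rod 2 (new)  [load 425/825]
  125 → stock rod 1  [load 575/825]
  425 → stock rod 3 (new)  [load 425/825]
  225 → stock rod 1  [load 800/825]
  175 → stock rod 2  [load 600/825]
  150 → stock rod 2  [load 750/825]
  200 → stock rod 3  [load 625/825]
3 stock rods opened.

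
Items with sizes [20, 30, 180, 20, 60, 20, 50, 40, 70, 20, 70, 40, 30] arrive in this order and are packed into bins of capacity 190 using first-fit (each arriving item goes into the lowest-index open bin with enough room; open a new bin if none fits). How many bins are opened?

4

  20 → bin 1 (new)  [load 20/190]
  30 → bin 1  [load 50/190]
  180 → bin 2 (new)  [load 180/190]
  20 → bin 1  [load 70/190]
  60 → bin 1  [load 130/190]
  20 → bin 1  [load 150/190]
  50 → bin 3 (new)  [load 50/190]
  40 → bin 1  [load 190/190]
  70 → bin 3  [load 120/190]
  20 → bin 3  [load 140/190]
  70 → bin 4 (new)  [load 70/190]
  40 → bin 3  [load 180/190]
  30 → bin 4  [load 100/190]
4 bins opened.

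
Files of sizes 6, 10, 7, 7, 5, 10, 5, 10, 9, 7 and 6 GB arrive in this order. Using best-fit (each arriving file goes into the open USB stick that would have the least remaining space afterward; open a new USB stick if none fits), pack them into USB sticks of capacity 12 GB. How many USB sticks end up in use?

8

  6 → USB stick 1 (new)  [load 6/12]
  10 → USB stick 2 (new)  [load 10/12]
  7 → USB stick 3 (new)  [load 7/12]
  7 → USB stick 4 (new)  [load 7/12]
  5 → USB stick 3  [load 12/12]
  10 → USB stick 5 (new)  [load 10/12]
  5 → USB stick 4  [load 12/12]
  10 → USB stick 6 (new)  [load 10/12]
  9 → USB stick 7 (new)  [load 9/12]
  7 → USB stick 8 (new)  [load 7/12]
  6 → USB stick 1  [load 12/12]
8 USB sticks opened.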